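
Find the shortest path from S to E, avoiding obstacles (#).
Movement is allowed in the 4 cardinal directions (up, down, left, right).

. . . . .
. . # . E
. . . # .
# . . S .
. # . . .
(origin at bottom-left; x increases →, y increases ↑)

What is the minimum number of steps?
3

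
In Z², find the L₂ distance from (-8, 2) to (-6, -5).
7.28011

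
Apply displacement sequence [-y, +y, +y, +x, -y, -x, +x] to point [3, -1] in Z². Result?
(4, -1)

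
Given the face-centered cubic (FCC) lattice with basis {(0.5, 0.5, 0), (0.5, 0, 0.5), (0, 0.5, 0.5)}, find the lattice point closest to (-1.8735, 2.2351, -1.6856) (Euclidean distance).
(-2, 2.5, -1.5)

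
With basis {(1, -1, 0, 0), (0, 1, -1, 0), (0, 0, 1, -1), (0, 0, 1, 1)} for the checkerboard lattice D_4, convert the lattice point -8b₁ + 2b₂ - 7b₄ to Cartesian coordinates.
(-8, 10, -9, -7)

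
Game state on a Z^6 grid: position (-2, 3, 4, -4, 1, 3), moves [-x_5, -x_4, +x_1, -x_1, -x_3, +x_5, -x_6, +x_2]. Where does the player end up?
(-2, 4, 3, -5, 1, 2)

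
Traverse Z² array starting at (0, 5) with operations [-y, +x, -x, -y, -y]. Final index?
(0, 2)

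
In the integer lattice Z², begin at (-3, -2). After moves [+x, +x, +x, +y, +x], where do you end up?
(1, -1)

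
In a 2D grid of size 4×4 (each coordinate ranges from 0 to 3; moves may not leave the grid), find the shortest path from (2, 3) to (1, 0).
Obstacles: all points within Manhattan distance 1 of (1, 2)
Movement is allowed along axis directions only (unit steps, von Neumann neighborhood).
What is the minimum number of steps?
6
(one shortest path: (2, 3) → (3, 3) → (3, 2) → (3, 1) → (2, 1) → (2, 0) → (1, 0))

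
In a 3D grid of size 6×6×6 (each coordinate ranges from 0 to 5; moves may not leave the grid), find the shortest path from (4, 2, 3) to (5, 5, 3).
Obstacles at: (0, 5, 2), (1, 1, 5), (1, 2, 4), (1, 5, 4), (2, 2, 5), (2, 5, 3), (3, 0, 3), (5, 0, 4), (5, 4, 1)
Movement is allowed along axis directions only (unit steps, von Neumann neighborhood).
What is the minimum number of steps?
4
(one shortest path: (4, 2, 3) → (5, 2, 3) → (5, 3, 3) → (5, 4, 3) → (5, 5, 3))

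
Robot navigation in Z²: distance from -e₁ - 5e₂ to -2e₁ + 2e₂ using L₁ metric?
8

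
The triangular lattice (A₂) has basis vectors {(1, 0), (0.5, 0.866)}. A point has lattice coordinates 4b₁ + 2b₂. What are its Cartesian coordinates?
(5, 1.732)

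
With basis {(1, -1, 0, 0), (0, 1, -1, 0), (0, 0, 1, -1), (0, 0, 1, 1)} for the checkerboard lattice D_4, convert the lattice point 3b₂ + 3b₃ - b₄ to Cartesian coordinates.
(0, 3, -1, -4)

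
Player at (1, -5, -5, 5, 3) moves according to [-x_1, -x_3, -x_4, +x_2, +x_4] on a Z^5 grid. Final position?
(0, -4, -6, 5, 3)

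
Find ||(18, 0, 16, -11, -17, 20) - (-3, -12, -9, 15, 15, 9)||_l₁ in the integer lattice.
127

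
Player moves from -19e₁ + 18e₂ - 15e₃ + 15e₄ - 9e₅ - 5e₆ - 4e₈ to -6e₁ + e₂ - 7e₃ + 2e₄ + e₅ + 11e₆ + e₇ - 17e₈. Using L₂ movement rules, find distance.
34.8855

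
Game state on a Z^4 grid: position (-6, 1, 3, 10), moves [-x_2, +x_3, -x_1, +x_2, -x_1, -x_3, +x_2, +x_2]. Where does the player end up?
(-8, 3, 3, 10)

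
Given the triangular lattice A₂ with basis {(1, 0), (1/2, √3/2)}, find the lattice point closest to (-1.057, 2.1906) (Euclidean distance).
(-1, 1.732)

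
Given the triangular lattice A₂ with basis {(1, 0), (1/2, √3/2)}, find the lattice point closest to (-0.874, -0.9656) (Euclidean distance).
(-0.5, -0.866)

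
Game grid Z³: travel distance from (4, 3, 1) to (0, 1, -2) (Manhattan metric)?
9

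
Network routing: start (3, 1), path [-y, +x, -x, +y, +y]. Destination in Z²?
(3, 2)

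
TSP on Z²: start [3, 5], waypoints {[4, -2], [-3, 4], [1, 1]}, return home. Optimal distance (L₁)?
28
(one optimal route: (3, 5) → (4, -2) → (1, 1) → (-3, 4) → (3, 5))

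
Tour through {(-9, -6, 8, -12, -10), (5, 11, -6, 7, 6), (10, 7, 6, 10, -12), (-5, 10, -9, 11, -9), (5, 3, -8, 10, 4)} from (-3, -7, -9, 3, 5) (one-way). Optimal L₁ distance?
170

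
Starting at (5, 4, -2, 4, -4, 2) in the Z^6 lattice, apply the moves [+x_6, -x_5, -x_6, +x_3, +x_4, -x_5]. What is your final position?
(5, 4, -1, 5, -6, 2)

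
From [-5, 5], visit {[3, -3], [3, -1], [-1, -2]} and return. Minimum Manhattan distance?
32
(one optimal route: (-5, 5) → (3, -1) → (3, -3) → (-1, -2) → (-5, 5))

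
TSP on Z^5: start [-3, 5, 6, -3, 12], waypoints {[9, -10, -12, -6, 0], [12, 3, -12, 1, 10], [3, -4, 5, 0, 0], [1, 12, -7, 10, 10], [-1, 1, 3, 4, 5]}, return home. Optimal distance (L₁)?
184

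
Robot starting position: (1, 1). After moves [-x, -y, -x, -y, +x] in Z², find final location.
(0, -1)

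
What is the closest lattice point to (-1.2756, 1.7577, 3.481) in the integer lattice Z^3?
(-1, 2, 3)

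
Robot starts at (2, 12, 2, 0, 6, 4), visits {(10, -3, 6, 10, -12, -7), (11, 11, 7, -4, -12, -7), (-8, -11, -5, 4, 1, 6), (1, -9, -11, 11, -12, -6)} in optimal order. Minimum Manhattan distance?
161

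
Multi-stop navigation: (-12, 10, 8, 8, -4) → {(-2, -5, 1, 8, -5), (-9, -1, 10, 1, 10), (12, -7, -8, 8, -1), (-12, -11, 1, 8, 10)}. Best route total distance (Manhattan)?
126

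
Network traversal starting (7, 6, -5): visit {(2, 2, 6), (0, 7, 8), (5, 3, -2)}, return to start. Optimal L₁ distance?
50
(one optimal route: (7, 6, -5) → (0, 7, 8) → (2, 2, 6) → (5, 3, -2) → (7, 6, -5))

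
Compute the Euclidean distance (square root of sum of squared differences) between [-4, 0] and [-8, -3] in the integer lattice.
5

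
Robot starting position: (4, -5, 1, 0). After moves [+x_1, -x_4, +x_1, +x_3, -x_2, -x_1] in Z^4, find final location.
(5, -6, 2, -1)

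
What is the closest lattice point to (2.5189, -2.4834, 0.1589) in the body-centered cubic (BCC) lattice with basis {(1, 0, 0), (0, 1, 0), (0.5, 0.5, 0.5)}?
(2.5, -2.5, 0.5)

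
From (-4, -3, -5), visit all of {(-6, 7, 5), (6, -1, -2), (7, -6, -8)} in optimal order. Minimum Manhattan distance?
56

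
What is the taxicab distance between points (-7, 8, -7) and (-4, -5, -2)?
21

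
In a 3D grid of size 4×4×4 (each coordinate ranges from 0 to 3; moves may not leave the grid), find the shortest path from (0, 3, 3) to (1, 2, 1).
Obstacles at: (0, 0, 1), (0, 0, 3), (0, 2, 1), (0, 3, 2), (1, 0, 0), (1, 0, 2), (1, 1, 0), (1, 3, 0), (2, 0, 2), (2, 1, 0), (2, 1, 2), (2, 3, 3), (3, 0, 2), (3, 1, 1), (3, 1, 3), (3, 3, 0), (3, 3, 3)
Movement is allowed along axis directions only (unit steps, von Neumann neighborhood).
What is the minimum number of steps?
4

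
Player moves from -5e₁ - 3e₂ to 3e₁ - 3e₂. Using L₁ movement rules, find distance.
8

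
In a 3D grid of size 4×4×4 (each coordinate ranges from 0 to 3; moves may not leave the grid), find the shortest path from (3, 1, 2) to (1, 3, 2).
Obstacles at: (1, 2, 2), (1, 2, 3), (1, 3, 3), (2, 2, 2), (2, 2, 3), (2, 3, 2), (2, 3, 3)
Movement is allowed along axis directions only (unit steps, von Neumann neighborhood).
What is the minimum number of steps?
6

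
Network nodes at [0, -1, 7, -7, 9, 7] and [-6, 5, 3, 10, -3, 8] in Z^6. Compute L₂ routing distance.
22.8473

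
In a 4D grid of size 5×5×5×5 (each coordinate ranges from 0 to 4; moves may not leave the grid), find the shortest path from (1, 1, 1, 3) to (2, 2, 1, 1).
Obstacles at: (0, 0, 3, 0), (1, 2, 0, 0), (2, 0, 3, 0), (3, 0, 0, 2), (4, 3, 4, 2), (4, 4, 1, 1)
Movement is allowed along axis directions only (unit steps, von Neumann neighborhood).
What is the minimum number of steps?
4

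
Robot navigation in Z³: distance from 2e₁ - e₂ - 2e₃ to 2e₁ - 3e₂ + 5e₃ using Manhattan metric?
9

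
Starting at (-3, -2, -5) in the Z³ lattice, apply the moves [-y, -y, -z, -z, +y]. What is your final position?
(-3, -3, -7)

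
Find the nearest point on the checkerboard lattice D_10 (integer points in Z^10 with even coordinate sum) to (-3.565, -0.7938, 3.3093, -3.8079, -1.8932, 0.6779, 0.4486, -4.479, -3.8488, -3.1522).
(-4, -1, 3, -4, -2, 1, 0, -4, -4, -3)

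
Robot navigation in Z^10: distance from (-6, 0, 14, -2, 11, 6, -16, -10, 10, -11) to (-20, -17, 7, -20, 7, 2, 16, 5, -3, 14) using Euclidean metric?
54.1572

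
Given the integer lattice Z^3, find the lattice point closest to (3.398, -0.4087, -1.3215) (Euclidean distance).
(3, 0, -1)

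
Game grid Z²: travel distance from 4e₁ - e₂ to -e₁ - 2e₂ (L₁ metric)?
6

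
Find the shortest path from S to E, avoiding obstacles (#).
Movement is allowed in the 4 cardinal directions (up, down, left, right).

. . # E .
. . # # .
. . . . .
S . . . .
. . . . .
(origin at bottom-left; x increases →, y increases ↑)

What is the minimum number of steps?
8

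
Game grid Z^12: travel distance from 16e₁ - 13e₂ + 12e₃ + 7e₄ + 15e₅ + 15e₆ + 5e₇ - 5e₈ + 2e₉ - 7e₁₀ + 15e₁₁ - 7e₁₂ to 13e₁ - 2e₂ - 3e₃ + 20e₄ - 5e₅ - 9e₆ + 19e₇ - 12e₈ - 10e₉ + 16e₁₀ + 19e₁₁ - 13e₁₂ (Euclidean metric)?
49.6991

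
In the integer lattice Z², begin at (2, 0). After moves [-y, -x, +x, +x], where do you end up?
(3, -1)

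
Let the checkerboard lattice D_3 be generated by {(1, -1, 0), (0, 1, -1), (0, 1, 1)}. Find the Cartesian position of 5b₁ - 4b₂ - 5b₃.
(5, -14, -1)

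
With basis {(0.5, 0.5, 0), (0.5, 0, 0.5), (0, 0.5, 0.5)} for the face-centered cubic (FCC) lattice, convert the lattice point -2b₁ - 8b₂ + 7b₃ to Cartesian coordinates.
(-5, 2.5, -0.5)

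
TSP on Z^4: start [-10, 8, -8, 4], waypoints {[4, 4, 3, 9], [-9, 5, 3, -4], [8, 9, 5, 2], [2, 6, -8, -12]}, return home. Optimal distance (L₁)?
134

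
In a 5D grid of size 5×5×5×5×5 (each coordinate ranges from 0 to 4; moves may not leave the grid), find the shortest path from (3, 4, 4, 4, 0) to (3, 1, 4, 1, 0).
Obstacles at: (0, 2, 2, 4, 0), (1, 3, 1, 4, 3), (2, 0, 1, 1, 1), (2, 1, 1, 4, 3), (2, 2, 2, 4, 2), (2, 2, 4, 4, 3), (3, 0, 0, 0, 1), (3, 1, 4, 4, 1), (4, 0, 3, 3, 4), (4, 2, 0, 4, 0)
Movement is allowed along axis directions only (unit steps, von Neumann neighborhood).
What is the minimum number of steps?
6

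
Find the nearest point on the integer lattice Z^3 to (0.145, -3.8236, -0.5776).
(0, -4, -1)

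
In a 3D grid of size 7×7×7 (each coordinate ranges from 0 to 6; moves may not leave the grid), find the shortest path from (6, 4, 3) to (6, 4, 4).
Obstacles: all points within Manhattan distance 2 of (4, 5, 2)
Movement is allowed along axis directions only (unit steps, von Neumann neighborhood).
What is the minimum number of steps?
1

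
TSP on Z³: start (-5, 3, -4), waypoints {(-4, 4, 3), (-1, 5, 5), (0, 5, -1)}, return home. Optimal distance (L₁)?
32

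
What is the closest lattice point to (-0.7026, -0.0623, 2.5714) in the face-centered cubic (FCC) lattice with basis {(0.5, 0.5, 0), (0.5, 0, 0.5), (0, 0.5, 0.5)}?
(-0.5, 0, 2.5)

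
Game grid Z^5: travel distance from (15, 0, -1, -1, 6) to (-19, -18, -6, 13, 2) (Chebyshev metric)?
34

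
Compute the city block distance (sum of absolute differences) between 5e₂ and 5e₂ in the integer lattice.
0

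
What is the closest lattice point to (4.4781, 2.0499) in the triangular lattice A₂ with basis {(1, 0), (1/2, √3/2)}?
(4.5, 2.598)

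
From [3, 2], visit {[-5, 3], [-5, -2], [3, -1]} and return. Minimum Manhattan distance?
26
(one optimal route: (3, 2) → (-5, 3) → (-5, -2) → (3, -1) → (3, 2))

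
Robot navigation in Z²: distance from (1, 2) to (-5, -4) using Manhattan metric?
12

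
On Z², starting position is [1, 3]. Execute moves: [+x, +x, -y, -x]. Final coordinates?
(2, 2)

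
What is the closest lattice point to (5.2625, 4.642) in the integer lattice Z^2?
(5, 5)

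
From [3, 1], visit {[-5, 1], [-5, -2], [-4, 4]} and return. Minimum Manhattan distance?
28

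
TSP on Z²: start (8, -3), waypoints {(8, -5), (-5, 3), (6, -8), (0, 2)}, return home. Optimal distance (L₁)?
48
(one optimal route: (8, -3) → (8, -5) → (6, -8) → (-5, 3) → (0, 2) → (8, -3))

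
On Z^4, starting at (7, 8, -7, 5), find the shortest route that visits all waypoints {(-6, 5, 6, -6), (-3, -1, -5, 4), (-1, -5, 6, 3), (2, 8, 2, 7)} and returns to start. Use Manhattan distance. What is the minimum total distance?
108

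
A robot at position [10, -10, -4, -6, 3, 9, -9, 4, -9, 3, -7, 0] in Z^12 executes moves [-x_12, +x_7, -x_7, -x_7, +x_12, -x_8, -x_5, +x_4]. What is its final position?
(10, -10, -4, -5, 2, 9, -10, 3, -9, 3, -7, 0)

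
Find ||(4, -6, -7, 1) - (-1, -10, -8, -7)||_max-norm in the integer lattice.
8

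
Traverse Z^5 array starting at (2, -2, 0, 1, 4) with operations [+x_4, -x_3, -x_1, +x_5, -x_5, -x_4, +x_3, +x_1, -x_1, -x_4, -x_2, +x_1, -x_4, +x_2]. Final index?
(2, -2, 0, -1, 4)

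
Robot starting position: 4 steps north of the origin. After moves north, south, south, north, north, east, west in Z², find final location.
(0, 5)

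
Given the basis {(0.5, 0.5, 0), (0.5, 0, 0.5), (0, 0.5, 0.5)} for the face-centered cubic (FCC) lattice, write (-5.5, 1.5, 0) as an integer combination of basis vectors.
-4b₁ - 7b₂ + 7b₃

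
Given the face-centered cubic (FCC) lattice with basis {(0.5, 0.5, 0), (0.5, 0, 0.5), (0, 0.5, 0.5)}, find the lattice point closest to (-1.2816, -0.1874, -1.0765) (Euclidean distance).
(-1, 0, -1)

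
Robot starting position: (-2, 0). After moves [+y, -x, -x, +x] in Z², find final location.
(-3, 1)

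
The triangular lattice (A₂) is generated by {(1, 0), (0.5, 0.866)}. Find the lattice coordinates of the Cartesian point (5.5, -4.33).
8b₁ - 5b₂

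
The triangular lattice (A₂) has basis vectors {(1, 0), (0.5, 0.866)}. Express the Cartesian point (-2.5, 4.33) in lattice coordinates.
-5b₁ + 5b₂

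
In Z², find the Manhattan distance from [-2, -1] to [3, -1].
5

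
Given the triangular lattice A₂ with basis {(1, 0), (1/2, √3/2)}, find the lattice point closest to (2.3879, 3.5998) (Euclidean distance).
(2, 3.464)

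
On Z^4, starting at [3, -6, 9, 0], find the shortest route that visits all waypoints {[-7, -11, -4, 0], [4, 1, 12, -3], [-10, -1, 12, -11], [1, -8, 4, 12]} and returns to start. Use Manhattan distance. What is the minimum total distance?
130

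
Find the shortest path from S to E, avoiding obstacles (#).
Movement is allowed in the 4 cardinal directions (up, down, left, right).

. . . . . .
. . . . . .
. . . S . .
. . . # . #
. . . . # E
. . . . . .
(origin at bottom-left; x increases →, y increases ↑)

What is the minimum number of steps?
8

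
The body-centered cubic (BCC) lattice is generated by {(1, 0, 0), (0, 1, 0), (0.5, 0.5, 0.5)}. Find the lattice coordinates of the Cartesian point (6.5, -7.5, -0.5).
7b₁ - 7b₂ - b₃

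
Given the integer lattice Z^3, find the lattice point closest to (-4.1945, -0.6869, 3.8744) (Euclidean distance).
(-4, -1, 4)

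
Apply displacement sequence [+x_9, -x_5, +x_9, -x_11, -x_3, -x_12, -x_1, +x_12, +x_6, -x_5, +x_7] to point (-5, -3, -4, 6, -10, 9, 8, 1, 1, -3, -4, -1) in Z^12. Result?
(-6, -3, -5, 6, -12, 10, 9, 1, 3, -3, -5, -1)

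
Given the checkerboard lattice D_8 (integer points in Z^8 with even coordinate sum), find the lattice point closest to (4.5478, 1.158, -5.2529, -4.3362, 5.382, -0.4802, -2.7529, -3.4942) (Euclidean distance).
(5, 1, -5, -4, 5, 0, -3, -3)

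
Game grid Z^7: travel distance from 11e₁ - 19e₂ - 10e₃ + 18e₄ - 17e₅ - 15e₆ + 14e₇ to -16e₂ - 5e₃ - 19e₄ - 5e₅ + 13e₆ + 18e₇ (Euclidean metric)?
49.679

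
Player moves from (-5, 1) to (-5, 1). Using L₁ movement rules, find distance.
0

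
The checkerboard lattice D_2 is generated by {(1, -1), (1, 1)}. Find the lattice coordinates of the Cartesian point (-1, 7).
-4b₁ + 3b₂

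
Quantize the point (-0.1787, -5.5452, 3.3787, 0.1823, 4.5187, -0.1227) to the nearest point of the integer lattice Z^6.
(0, -6, 3, 0, 5, 0)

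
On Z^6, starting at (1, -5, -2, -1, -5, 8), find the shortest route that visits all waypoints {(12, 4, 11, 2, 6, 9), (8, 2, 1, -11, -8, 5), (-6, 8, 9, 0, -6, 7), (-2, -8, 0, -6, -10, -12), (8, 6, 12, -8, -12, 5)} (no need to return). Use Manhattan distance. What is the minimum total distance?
180
(one optimal route: (1, -5, -2, -1, -5, 8) → (-6, 8, 9, 0, -6, 7) → (12, 4, 11, 2, 6, 9) → (8, 6, 12, -8, -12, 5) → (8, 2, 1, -11, -8, 5) → (-2, -8, 0, -6, -10, -12))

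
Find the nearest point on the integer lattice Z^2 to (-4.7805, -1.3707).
(-5, -1)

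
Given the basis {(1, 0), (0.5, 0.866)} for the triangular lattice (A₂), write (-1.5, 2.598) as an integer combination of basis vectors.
-3b₁ + 3b₂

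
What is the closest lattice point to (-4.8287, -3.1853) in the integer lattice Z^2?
(-5, -3)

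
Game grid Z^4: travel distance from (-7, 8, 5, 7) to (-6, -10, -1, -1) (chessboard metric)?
18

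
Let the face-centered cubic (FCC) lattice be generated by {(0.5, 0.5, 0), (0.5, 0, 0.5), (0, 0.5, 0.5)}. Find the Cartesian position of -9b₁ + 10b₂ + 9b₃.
(0.5, 0, 9.5)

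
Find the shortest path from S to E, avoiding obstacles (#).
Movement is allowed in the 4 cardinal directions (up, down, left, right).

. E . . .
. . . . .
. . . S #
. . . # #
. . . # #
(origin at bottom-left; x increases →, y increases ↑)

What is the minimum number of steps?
4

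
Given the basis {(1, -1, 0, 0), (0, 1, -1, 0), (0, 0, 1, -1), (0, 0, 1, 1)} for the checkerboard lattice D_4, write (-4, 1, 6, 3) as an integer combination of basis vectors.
-4b₁ - 3b₂ + 3b₄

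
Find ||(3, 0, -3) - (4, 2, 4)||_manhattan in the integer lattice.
10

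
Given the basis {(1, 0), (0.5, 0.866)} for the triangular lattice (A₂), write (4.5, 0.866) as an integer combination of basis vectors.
4b₁ + b₂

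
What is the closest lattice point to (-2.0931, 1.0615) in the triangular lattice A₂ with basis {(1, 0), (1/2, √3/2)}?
(-2.5, 0.866)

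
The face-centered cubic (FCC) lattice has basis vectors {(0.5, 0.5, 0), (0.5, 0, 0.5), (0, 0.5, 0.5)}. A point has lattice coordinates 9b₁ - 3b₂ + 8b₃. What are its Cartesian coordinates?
(3, 8.5, 2.5)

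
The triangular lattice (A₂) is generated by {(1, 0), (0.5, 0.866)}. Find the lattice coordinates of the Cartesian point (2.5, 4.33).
5b₂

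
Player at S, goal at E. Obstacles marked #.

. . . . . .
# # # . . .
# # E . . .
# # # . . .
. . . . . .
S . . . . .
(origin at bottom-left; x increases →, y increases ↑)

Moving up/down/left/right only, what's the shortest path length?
7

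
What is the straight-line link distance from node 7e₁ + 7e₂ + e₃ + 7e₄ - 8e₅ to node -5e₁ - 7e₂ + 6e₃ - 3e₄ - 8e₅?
21.5639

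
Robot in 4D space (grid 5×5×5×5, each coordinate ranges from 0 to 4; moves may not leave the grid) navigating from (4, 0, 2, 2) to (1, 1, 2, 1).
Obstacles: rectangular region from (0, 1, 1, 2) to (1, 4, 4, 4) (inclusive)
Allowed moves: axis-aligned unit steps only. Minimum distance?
5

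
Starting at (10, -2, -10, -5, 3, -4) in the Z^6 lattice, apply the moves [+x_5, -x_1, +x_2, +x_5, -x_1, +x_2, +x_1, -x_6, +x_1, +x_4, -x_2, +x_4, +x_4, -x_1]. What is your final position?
(9, -1, -10, -2, 5, -5)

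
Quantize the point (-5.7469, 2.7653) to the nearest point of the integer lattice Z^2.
(-6, 3)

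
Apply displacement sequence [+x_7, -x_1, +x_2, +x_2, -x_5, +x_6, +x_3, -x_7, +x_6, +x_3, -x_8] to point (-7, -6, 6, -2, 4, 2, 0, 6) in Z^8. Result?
(-8, -4, 8, -2, 3, 4, 0, 5)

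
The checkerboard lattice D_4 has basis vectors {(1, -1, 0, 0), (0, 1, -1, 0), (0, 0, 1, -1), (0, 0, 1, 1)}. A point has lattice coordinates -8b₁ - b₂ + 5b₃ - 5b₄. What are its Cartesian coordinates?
(-8, 7, 1, -10)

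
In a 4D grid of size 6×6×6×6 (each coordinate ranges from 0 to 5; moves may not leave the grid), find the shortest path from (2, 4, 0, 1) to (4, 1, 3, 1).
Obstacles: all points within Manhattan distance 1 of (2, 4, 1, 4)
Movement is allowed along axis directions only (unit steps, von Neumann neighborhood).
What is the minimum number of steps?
8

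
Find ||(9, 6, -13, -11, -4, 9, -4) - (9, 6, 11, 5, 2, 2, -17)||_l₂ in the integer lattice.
32.9545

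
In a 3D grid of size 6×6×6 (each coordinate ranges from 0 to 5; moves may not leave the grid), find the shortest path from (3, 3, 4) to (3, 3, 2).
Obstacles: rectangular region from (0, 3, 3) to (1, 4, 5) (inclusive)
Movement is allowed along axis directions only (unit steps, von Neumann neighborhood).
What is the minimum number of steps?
2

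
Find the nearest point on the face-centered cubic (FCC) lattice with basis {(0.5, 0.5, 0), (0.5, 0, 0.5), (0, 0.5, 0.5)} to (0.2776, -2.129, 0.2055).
(0, -2, 0)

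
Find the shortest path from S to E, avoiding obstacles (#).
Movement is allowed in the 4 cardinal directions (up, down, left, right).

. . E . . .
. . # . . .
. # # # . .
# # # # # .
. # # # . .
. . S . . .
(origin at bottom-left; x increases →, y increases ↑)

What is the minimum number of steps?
11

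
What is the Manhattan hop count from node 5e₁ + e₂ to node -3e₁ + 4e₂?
11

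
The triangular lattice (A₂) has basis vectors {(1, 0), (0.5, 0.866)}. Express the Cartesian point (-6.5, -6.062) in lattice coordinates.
-3b₁ - 7b₂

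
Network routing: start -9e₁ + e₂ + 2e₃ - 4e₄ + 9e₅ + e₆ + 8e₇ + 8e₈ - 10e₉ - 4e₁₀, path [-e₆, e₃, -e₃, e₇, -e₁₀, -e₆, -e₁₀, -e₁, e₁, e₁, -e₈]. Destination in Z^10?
(-8, 1, 2, -4, 9, -1, 9, 7, -10, -6)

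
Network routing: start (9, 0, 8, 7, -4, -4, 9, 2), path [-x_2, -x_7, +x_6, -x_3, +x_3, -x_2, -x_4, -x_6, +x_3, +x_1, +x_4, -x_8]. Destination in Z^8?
(10, -2, 9, 7, -4, -4, 8, 1)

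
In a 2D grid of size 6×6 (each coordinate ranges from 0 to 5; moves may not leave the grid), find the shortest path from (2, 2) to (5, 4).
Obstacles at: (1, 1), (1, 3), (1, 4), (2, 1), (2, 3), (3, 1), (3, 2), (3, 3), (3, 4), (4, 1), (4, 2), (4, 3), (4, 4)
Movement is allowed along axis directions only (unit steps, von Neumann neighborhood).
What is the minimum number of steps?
11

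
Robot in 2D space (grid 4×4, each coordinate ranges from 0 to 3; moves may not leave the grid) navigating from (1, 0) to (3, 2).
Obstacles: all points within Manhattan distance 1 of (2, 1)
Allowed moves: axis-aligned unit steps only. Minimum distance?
8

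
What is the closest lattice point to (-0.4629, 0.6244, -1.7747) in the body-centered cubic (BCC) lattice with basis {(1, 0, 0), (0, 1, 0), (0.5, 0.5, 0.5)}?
(-0.5, 0.5, -1.5)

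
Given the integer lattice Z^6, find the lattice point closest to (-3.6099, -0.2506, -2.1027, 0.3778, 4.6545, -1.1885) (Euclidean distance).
(-4, 0, -2, 0, 5, -1)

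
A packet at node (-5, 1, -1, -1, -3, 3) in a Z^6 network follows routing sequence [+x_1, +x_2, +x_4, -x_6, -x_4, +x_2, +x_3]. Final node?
(-4, 3, 0, -1, -3, 2)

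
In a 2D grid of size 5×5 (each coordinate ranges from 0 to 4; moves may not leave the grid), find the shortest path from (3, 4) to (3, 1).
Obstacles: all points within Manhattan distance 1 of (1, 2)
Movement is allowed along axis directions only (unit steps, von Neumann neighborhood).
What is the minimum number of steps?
3
(one shortest path: (3, 4) → (3, 3) → (3, 2) → (3, 1))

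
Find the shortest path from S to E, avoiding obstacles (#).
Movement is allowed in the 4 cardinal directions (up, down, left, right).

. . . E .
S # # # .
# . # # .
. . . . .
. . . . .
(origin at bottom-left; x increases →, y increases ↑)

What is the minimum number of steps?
4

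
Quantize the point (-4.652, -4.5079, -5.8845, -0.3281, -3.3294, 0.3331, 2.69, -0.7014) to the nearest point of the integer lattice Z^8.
(-5, -5, -6, 0, -3, 0, 3, -1)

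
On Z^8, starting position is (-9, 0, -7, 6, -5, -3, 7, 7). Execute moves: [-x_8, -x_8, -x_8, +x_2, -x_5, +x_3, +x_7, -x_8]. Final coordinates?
(-9, 1, -6, 6, -6, -3, 8, 3)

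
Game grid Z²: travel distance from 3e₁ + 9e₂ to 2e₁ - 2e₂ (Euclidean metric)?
11.0454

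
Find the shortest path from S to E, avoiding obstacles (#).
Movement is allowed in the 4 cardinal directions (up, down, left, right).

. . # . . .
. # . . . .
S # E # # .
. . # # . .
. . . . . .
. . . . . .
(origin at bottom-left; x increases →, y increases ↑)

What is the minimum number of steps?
14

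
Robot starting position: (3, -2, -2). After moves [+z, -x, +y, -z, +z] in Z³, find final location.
(2, -1, -1)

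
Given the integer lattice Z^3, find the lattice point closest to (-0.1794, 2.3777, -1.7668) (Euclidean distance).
(0, 2, -2)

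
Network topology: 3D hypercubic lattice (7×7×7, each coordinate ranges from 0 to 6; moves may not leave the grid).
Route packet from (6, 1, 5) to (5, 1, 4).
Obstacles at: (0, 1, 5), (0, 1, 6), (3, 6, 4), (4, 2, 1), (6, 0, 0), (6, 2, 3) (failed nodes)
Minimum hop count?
2
(one shortest path: (6, 1, 5) → (5, 1, 5) → (5, 1, 4))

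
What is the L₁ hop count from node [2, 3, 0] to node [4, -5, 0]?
10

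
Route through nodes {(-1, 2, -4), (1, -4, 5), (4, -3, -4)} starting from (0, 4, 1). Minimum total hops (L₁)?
31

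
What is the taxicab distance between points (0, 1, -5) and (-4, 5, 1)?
14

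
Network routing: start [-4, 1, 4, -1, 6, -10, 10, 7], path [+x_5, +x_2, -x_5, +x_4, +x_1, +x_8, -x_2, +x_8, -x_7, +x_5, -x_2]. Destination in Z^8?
(-3, 0, 4, 0, 7, -10, 9, 9)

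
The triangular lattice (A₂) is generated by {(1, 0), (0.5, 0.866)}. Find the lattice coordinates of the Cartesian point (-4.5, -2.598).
-3b₁ - 3b₂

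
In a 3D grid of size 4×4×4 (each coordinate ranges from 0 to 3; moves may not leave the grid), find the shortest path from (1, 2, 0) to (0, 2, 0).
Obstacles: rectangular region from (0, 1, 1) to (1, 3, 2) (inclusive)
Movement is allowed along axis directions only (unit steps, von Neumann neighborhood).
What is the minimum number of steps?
1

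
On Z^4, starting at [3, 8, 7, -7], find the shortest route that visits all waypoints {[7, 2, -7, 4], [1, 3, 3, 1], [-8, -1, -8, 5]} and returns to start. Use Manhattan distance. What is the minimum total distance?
102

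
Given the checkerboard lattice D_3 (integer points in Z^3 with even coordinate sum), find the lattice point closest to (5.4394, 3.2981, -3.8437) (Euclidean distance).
(5, 3, -4)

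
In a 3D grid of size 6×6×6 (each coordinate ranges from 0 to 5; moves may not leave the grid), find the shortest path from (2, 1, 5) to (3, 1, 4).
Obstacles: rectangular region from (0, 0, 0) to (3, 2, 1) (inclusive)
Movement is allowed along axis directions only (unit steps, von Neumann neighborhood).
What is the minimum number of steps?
2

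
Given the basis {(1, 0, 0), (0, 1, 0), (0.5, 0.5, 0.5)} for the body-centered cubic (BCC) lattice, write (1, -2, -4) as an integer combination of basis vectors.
5b₁ + 2b₂ - 8b₃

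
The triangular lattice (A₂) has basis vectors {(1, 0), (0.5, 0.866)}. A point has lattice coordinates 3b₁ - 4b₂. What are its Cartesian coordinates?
(1, -3.464)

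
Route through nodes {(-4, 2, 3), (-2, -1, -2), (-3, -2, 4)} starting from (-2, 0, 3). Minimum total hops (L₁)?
18
(one optimal route: (-2, 0, 3) → (-4, 2, 3) → (-3, -2, 4) → (-2, -1, -2))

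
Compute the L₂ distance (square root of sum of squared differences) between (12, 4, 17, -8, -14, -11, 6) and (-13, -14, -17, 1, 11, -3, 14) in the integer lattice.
54.2125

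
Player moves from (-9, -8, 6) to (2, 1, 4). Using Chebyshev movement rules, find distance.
11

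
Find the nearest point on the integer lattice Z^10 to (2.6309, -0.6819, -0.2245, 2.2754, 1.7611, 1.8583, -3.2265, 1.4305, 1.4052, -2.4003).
(3, -1, 0, 2, 2, 2, -3, 1, 1, -2)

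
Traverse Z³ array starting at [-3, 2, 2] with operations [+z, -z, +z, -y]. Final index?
(-3, 1, 3)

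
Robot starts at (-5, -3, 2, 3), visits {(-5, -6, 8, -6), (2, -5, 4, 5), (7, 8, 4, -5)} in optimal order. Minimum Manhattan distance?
67
(one optimal route: (-5, -3, 2, 3) → (2, -5, 4, 5) → (-5, -6, 8, -6) → (7, 8, 4, -5))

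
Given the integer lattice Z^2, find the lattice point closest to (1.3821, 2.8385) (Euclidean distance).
(1, 3)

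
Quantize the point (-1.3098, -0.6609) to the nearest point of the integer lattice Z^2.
(-1, -1)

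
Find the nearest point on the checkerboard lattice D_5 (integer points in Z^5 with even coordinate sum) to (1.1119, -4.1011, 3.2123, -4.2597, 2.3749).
(1, -4, 3, -4, 2)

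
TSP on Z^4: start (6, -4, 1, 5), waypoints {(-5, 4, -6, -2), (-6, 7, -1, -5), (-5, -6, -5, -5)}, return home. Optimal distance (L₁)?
90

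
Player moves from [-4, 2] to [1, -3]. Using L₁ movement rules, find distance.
10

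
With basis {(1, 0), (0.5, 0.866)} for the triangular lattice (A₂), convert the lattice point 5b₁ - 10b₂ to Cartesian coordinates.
(0, -8.66)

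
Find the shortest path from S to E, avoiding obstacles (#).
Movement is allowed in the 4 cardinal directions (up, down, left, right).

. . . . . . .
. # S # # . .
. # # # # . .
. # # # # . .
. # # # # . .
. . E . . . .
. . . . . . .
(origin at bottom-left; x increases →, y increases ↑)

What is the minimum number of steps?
10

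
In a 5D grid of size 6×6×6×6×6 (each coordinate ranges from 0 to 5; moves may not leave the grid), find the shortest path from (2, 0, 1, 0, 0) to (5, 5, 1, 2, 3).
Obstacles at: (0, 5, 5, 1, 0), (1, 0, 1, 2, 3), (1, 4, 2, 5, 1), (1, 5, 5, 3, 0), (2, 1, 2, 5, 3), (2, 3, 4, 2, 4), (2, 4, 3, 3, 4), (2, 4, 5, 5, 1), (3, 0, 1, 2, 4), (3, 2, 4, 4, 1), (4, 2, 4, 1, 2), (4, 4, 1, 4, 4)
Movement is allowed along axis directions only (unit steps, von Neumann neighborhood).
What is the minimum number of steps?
13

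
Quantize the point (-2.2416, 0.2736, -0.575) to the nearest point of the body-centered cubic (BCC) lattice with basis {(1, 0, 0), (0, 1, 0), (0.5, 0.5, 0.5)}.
(-2.5, 0.5, -0.5)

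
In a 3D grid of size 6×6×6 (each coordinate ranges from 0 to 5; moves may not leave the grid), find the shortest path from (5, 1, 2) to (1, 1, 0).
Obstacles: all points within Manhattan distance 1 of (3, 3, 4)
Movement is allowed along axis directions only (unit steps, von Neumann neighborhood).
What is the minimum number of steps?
6
(one shortest path: (5, 1, 2) → (4, 1, 2) → (3, 1, 2) → (2, 1, 2) → (1, 1, 2) → (1, 1, 1) → (1, 1, 0))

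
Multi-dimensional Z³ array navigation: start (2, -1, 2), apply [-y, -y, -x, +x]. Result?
(2, -3, 2)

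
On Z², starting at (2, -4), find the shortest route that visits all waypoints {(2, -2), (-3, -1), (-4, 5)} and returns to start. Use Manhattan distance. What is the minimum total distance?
30
(one optimal route: (2, -4) → (2, -2) → (-3, -1) → (-4, 5) → (2, -4))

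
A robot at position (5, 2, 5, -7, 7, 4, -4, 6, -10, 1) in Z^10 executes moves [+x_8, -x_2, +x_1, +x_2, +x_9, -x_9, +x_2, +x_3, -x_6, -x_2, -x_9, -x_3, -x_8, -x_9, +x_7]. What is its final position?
(6, 2, 5, -7, 7, 3, -3, 6, -12, 1)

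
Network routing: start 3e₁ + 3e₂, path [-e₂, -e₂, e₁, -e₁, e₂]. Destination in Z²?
(3, 2)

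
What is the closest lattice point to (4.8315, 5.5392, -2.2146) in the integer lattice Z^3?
(5, 6, -2)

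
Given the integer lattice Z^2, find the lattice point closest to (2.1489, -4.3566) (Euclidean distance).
(2, -4)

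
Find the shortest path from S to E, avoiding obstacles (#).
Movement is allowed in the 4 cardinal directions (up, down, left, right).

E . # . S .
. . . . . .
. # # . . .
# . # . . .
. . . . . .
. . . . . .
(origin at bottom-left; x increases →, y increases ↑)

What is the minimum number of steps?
6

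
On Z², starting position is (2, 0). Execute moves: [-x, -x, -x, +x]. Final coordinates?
(0, 0)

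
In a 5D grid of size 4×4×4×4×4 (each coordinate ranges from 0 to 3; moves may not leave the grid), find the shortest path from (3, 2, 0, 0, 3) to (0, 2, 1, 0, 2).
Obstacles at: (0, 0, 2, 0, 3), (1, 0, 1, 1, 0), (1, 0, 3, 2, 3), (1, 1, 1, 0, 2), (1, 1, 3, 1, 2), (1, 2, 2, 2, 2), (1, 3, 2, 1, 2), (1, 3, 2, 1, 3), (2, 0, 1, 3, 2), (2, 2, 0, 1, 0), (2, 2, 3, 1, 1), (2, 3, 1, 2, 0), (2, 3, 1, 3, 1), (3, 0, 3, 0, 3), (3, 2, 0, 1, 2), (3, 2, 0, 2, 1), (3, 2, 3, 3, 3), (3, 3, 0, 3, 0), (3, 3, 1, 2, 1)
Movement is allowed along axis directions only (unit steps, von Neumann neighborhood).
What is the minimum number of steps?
5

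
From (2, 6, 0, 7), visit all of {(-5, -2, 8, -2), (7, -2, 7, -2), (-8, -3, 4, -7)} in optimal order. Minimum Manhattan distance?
55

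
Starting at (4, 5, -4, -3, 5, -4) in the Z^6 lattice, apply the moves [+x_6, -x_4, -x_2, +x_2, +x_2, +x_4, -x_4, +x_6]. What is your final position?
(4, 6, -4, -4, 5, -2)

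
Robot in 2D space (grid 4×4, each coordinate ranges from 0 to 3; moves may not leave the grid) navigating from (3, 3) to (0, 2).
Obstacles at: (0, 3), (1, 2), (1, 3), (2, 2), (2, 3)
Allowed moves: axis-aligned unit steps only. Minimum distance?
6
(one shortest path: (3, 3) → (3, 2) → (3, 1) → (2, 1) → (1, 1) → (0, 1) → (0, 2))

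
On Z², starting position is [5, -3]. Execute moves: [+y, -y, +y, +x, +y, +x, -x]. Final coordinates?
(6, -1)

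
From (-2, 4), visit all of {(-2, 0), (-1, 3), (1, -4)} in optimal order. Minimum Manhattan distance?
13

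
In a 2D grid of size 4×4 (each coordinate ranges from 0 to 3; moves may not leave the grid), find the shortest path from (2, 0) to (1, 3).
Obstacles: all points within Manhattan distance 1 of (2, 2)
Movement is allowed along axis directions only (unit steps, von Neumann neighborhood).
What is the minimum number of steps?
6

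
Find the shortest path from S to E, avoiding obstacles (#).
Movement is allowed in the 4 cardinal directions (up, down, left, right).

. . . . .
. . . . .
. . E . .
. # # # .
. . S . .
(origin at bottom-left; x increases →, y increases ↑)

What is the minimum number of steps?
6
(one shortest path: (2, 0) → (1, 0) → (0, 0) → (0, 1) → (0, 2) → (1, 2) → (2, 2))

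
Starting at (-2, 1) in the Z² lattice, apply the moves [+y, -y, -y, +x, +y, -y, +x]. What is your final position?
(0, 0)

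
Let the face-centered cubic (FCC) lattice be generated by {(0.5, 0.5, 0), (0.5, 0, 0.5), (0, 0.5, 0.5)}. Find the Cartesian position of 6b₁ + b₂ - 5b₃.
(3.5, 0.5, -2)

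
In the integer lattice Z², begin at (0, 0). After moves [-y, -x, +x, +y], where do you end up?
(0, 0)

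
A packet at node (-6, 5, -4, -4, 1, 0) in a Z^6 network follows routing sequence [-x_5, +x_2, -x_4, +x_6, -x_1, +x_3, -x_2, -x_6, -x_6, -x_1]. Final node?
(-8, 5, -3, -5, 0, -1)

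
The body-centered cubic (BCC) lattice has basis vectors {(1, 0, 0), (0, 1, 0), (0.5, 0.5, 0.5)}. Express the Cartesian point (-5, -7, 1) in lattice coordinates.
-6b₁ - 8b₂ + 2b₃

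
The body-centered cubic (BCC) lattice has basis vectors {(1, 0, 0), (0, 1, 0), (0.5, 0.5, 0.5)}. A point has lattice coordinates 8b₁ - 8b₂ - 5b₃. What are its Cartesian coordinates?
(5.5, -10.5, -2.5)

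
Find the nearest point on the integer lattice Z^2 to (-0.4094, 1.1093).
(0, 1)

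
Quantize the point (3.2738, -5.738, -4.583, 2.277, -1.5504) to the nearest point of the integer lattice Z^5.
(3, -6, -5, 2, -2)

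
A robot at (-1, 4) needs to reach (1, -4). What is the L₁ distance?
10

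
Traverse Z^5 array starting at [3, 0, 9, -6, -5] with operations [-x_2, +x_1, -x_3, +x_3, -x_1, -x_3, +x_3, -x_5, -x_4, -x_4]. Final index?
(3, -1, 9, -8, -6)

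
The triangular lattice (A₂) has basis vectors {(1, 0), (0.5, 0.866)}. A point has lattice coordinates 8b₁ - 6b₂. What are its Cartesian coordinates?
(5, -5.196)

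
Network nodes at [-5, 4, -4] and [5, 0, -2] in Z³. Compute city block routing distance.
16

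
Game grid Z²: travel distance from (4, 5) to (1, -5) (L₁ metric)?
13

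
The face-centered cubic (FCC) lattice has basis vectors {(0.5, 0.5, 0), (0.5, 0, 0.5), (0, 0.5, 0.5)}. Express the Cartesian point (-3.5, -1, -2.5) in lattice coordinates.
-2b₁ - 5b₂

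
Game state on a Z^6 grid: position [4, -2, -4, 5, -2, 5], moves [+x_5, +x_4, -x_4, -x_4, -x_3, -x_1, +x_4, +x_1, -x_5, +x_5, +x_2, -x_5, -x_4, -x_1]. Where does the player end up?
(3, -1, -5, 4, -2, 5)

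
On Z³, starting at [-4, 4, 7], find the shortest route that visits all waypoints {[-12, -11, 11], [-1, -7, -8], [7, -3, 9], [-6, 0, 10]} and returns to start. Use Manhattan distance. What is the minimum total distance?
110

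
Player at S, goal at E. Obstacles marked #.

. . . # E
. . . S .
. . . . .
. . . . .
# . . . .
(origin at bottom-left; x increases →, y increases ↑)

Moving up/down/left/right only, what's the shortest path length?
2
(one shortest path: (3, 3) → (4, 3) → (4, 4))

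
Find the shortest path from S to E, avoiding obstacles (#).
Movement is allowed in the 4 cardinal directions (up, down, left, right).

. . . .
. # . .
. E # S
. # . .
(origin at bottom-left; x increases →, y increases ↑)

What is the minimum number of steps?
8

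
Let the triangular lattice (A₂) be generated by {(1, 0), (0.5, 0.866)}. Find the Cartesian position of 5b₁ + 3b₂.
(6.5, 2.598)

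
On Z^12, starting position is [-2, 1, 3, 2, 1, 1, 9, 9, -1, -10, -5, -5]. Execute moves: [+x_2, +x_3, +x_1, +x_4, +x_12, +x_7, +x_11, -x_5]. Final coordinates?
(-1, 2, 4, 3, 0, 1, 10, 9, -1, -10, -4, -4)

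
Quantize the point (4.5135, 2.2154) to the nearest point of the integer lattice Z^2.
(5, 2)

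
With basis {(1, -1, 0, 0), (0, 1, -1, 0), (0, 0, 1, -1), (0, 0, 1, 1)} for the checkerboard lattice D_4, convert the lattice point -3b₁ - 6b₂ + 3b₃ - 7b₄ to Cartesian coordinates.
(-3, -3, 2, -10)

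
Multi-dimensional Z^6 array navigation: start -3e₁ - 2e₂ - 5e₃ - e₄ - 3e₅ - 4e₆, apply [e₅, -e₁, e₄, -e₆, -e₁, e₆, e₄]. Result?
(-5, -2, -5, 1, -2, -4)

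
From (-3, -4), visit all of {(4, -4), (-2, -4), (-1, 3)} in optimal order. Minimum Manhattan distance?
19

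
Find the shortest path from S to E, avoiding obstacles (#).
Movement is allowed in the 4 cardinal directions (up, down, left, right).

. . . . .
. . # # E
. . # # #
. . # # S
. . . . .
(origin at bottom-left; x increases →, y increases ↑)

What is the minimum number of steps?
12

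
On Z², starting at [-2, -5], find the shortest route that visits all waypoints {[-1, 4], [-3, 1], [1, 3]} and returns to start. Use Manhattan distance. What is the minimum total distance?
26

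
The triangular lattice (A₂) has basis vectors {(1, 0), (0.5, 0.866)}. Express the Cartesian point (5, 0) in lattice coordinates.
5b₁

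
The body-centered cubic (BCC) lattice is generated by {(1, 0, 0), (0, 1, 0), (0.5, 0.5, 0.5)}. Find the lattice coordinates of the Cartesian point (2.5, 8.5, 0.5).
2b₁ + 8b₂ + b₃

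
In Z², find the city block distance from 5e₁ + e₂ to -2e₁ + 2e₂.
8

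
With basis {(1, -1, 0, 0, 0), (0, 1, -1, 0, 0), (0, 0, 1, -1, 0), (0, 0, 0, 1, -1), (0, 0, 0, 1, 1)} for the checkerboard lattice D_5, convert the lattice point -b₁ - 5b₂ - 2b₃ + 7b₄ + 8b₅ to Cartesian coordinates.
(-1, -4, 3, 17, 1)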